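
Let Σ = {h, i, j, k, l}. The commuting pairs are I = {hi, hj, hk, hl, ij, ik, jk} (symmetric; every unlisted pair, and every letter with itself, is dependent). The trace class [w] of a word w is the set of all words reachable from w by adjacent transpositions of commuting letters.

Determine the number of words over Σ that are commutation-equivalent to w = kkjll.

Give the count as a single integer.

#0=k has no predecessor
#1=k depends on [0:k]
#2=j has no predecessor
#3=l depends on [1:k, 2:j]
#4=l depends on [3:l]
sources: [0:k, 2:j]
N(rest) = Σ N(rest − s) over sources s of rest; N(one piece) = 1:
  size 1 → [4]=1
  size 2 → [3,4]=1
  size 3 → [1,3,4]=1  [2,3,4]=1
  first=0(k) contributes 2
  first=2(j) contributes 1
|[w]| = 3

3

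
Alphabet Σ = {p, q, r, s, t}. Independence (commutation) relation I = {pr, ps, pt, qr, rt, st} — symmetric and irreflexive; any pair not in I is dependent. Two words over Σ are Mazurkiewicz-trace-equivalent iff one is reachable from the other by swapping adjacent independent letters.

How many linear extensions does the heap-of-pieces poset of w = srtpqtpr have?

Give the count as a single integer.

0(s) covers ∅
1(r) covers 0:s
2(t) covers ∅
3(p) covers ∅
4(q) covers 0:s, 2:t, 3:p
5(t) covers 4:q
6(p) covers 4:q
7(r) covers 1:r
floor of heap: 0:s, 2:t, 3:p
completions by unplaced set U, small U first (add the entries for U minus each lowest piece of U):
  |U|=1: {5}:1  {6}:1  {7}:1
  |U|=2: {1,7}:1  {5,6}:2  {5,7}:2  {6,7}:2
  |U|=3: {1,5,7}:3  {1,6,7}:3  {4,5,6}:2  {5,6,7}:6
  |U|=4: {1,5,6,7}:12  {2,4,5,6}:2  {3,4,5,6}:2  {4,5,6,7}:8
  |U|=5: {1,4,5,6,7}:20  {2,3,4,5,6}:4  {2,4,5,6,7}:10  {3,4,5,6,7}:10
  |U|=6: {0,1,4,5,6,7}:20  {1,2,4,5,6,7}:30  {1,3,4,5,6,7}:30  {2,3,4,5,6,7}:24
  start at 0(s): 84
  start at 2(t): 50
  start at 3(p): 50
sum over floor = 184

184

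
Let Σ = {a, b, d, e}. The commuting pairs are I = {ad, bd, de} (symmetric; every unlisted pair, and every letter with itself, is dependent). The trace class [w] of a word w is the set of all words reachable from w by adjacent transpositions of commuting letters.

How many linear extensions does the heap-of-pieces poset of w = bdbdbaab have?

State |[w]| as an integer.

piece 0:b — minimal
piece 1:d — minimal
piece 2:b rests on {0:b}
piece 3:d rests on {1:d}
piece 4:b rests on {2:b}
piece 5:a rests on {4:b}
piece 6:a rests on {5:a}
piece 7:b rests on {6:a}
minimal pieces: {0:b, 1:d}
ways to finish when only these pieces remain (= sum over removing one remaining piece with nothing left below it):
  1 left: {3}→1  {7}→1
  2 left: {1,3}→1  {3,7}→2  {6,7}→1
  3 left: {1,3,7}→3  {3,6,7}→3  {5,6,7}→1
  4 left: {1,3,6,7}→6  {3,5,6,7}→4  {4,5,6,7}→1
  5 left: {1,3,5,6,7}→10  {2,4,5,6,7}→1  {3,4,5,6,7}→5
  6 left: {0,2,4,5,6,7}→1  {1,3,4,5,6,7}→15  {2,3,4,5,6,7}→6
  placing 0:b first → 21 extensions
  placing 1:d first → 7 extensions
total linear extensions = 28

28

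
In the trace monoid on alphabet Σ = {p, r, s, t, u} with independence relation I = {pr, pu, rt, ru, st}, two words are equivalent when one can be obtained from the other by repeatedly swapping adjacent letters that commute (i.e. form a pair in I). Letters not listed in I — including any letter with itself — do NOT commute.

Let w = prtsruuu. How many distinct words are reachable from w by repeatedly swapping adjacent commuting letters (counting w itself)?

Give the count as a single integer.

22

piece 0:p — minimal
piece 1:r — minimal
piece 2:t rests on {0:p}
piece 3:s rests on {0:p, 1:r}
piece 4:r rests on {3:s}
piece 5:u rests on {2:t, 3:s}
piece 6:u rests on {5:u}
piece 7:u rests on {6:u}
minimal pieces: {0:p, 1:r}
ways to finish when only these pieces remain (= sum over removing one remaining piece with nothing left below it):
  1 left: {4}→1  {7}→1
  2 left: {4,7}→2  {6,7}→1
  3 left: {4,6,7}→3  {5,6,7}→1
  4 left: {2,5,6,7}→1  {4,5,6,7}→4
  5 left: {2,4,5,6,7}→5  {3,4,5,6,7}→4
  6 left: {1,3,4,5,6,7}→4  {2,3,4,5,6,7}→9
  placing 0:p first → 13 extensions
  placing 1:r first → 9 extensions
total linear extensions = 22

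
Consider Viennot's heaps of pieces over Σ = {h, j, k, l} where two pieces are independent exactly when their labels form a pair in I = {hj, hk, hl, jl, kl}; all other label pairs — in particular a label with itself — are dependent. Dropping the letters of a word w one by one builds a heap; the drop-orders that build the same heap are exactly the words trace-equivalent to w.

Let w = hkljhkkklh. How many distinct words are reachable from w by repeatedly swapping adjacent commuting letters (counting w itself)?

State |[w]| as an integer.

#0=h has no predecessor
#1=k has no predecessor
#2=l has no predecessor
#3=j depends on [1:k]
#4=h depends on [0:h]
#5=k depends on [3:j]
#6=k depends on [5:k]
#7=k depends on [6:k]
#8=l depends on [2:l]
#9=h depends on [4:h]
sources: [0:h, 1:k, 2:l]
N(rest) = Σ N(rest − s) over sources s of rest; N(one piece) = 1:
  size 1 → [7]=1  [8]=1  [9]=1
  size 2 → [2,8]=1  [4,9]=1  [6,7]=1  [7,8]=2  [7,9]=2  [8,9]=2
  size 3 → [0,4,9]=1  [2,7,8]=3  [2,8,9]=3  [4,7,9]=3  [4,8,9]=3  [5,6,7]=1  [6,7,8]=3  [6,7,9]=3  [7,8,9]=6
  size 4 → [0,4,7,9]=4  [0,4,8,9]=4  [2,4,8,9]=6  [2,6,7,8]=6  [2,7,8,9]=12  [3,5,6,7]=1  [4,6,7,9]=6  [4,7,8,9]=12  [5,6,7,8]=4  [5,6,7,9]=4  [6,7,8,9]=12
  size 5 → [0,2,4,8,9]=10  [0,4,6,7,9]=10  [0,4,7,8,9]=20  [1,3,5,6,7]=1  [2,4,7,8,9]=30  [2,5,6,7,8]=10  [2,6,7,8,9]=30  [3,5,6,7,8]=5  [3,5,6,7,9]=5  [4,5,6,7,9]=10  [4,6,7,8,9]=30  [5,6,7,8,9]=20
  size 6 → [0,2,4,7,8,9]=60  [0,4,5,6,7,9]=20  [0,4,6,7,8,9]=60  [1,3,5,6,7,8]=6  [1,3,5,6,7,9]=6  [2,3,5,6,7,8]=15  [2,4,6,7,8,9]=90  [2,5,6,7,8,9]=60  [3,4,5,6,7,9]=15  [3,5,6,7,8,9]=30  [4,5,6,7,8,9]=60
  size 7 → [0,2,4,6,7,8,9]=210  [0,3,4,5,6,7,9]=35  [0,4,5,6,7,8,9]=140  [1,2,3,5,6,7,8]=21  [1,3,4,5,6,7,9]=21  [1,3,5,6,7,8,9]=42  [2,3,5,6,7,8,9]=105  [2,4,5,6,7,8,9]=210  [3,4,5,6,7,8,9]=105
  size 8 → [0,1,3,4,5,6,7,9]=56  [0,2,4,5,6,7,8,9]=560  [0,3,4,5,6,7,8,9]=280  [1,2,3,5,6,7,8,9]=168  [1,3,4,5,6,7,8,9]=168  [2,3,4,5,6,7,8,9]=420
  first=0(h) contributes 756
  first=1(k) contributes 1260
  first=2(l) contributes 504
|[w]| = 2520

2520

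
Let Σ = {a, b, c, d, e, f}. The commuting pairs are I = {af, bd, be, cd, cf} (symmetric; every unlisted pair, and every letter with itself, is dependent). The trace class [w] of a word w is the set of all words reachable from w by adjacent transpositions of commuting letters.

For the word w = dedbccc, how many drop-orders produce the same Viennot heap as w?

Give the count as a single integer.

13

drop 0:d onto floor
drop 1:e onto {0:d}
drop 2:d onto {1:e}
drop 3:b onto floor
drop 4:c onto {1:e, 3:b}
drop 5:c onto {4:c}
drop 6:c onto {5:c}
ground layer = {0:d, 3:b}
drop-orders for the pieces not yet dropped (sum over which currently-grounded one goes next):
  1 to go: {2} 1  {6} 1
  2 to go: {2,6} 2  {5,6} 1
  3 to go: {2,5,6} 3  {4,5,6} 1
  4 to go: {2,4,5,6} 4  {3,4,5,6} 1
  5 to go: {1,2,4,5,6} 4  {2,3,4,5,6} 5
  if 0:d drops first: 9 orders
  if 3:b drops first: 4 orders
heap linearizations: 13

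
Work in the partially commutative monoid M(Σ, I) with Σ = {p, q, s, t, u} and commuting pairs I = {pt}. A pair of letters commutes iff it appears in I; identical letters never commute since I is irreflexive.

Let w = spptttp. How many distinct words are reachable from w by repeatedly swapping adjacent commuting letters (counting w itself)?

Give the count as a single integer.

20

0(s) covers ∅
1(p) covers 0:s
2(p) covers 1:p
3(t) covers 0:s
4(t) covers 3:t
5(t) covers 4:t
6(p) covers 2:p
floor of heap: 0:s
completions by unplaced set U, small U first (add the entries for U minus each lowest piece of U):
  |U|=1: {5}:1  {6}:1
  |U|=2: {2,6}:1  {4,5}:1  {5,6}:2
  |U|=3: {1,2,6}:1  {2,5,6}:3  {3,4,5}:1  {4,5,6}:3
  |U|=4: {1,2,5,6}:4  {2,4,5,6}:6  {3,4,5,6}:4
  |U|=5: {1,2,4,5,6}:10  {2,3,4,5,6}:10
  start at 0(s): 20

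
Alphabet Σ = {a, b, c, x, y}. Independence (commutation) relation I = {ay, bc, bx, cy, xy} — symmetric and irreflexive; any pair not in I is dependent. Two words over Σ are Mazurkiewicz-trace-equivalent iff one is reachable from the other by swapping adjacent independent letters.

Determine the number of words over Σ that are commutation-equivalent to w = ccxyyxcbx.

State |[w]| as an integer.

84

drop 0:c onto floor
drop 1:c onto {0:c}
drop 2:x onto {1:c}
drop 3:y onto floor
drop 4:y onto {3:y}
drop 5:x onto {2:x}
drop 6:c onto {5:x}
drop 7:b onto {4:y}
drop 8:x onto {6:c}
ground layer = {0:c, 3:y}
drop-orders for the pieces not yet dropped (sum over which currently-grounded one goes next):
  1 to go: {7} 1  {8} 1
  2 to go: {4,7} 1  {6,8} 1  {7,8} 2
  3 to go: {3,4,7} 1  {4,7,8} 3  {5,6,8} 1  {6,7,8} 3
  4 to go: {2,5,6,8} 1  {3,4,7,8} 4  {4,6,7,8} 6  {5,6,7,8} 4
  5 to go: {1,2,5,6,8} 1  {2,5,6,7,8} 5  {3,4,6,7,8} 10  {4,5,6,7,8} 10
  6 to go: {0,1,2,5,6,8} 1  {1,2,5,6,7,8} 6  {2,4,5,6,7,8} 15  {3,4,5,6,7,8} 20
  7 to go: {0,1,2,5,6,7,8} 7  {1,2,4,5,6,7,8} 21  {2,3,4,5,6,7,8} 35
  if 0:c drops first: 56 orders
  if 3:y drops first: 28 orders
heap linearizations: 84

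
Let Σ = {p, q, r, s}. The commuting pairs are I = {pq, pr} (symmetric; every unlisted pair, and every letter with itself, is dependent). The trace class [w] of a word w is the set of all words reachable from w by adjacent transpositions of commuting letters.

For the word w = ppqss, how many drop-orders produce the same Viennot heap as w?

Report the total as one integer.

piece 0:p — minimal
piece 1:p rests on {0:p}
piece 2:q — minimal
piece 3:s rests on {1:p, 2:q}
piece 4:s rests on {3:s}
minimal pieces: {0:p, 2:q}
ways to finish when only these pieces remain (= sum over removing one remaining piece with nothing left below it):
  1 left: {4}→1
  2 left: {3,4}→1
  3 left: {1,3,4}→1  {2,3,4}→1
  placing 0:p first → 2 extensions
  placing 2:q first → 1 extensions
total linear extensions = 3

3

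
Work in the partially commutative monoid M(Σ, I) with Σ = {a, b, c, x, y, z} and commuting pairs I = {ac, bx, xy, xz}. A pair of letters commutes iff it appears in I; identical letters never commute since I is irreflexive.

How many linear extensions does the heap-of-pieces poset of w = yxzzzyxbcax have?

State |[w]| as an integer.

56

piece 0:y — minimal
piece 1:x — minimal
piece 2:z rests on {0:y}
piece 3:z rests on {2:z}
piece 4:z rests on {3:z}
piece 5:y rests on {4:z}
piece 6:x rests on {1:x}
piece 7:b rests on {5:y}
piece 8:c rests on {6:x, 7:b}
piece 9:a rests on {6:x, 7:b}
piece 10:x rests on {8:c, 9:a}
minimal pieces: {0:y, 1:x}
ways to finish when only these pieces remain (= sum over removing one remaining piece with nothing left below it):
  1 left: {10}→1
  2 left: {8,10}→1  {9,10}→1
  3 left: {8,9,10}→2
  4 left: {6,8,9,10}→2  {7,8,9,10}→2
  5 left: {1,6,8,9,10}→2  {5,7,8,9,10}→2  {6,7,8,9,10}→4
  6 left: {1,6,7,8,9,10}→6  {4,5,7,8,9,10}→2  {5,6,7,8,9,10}→6
  7 left: {1,5,6,7,8,9,10}→12  {3,4,5,7,8,9,10}→2  {4,5,6,7,8,9,10}→8
  8 left: {1,4,5,6,7,8,9,10}→20  {2,3,4,5,7,8,9,10}→2  {3,4,5,6,7,8,9,10}→10
  9 left: {0,2,3,4,5,7,8,9,10}→2  {1,3,4,5,6,7,8,9,10}→30  {2,3,4,5,6,7,8,9,10}→12
  placing 0:y first → 42 extensions
  placing 1:x first → 14 extensions
total linear extensions = 56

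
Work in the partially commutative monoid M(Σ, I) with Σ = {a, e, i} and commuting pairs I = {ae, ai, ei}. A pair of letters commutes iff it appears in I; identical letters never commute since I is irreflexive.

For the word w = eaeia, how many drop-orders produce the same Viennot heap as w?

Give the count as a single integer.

30

0(e) covers ∅
1(a) covers ∅
2(e) covers 0:e
3(i) covers ∅
4(a) covers 1:a
floor of heap: 0:e, 1:a, 3:i
completions by unplaced set U, small U first (add the entries for U minus each lowest piece of U):
  |U|=1: {2}:1  {3}:1  {4}:1
  |U|=2: {0,2}:1  {1,4}:1  {2,3}:2  {2,4}:2  {3,4}:2
  |U|=3: {0,2,3}:3  {0,2,4}:3  {1,2,4}:3  {1,3,4}:3  {2,3,4}:6
  start at 0(e): 12
  start at 1(a): 12
  start at 3(i): 6
sum over floor = 30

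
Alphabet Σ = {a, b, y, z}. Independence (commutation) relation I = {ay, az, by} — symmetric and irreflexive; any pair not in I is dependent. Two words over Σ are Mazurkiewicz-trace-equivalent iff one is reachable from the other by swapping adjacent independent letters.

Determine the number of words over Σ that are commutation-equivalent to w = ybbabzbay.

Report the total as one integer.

piece 0:y — minimal
piece 1:b — minimal
piece 2:b rests on {1:b}
piece 3:a rests on {2:b}
piece 4:b rests on {3:a}
piece 5:z rests on {0:y, 4:b}
piece 6:b rests on {5:z}
piece 7:a rests on {6:b}
piece 8:y rests on {5:z}
minimal pieces: {0:y, 1:b}
ways to finish when only these pieces remain (= sum over removing one remaining piece with nothing left below it):
  1 left: {7}→1  {8}→1
  2 left: {6,7}→1  {7,8}→2
  3 left: {6,7,8}→3
  4 left: {5,6,7,8}→3
  5 left: {0,5,6,7,8}→3  {4,5,6,7,8}→3
  6 left: {0,4,5,6,7,8}→6  {3,4,5,6,7,8}→3
  7 left: {0,3,4,5,6,7,8}→9  {2,3,4,5,6,7,8}→3
  placing 0:y first → 3 extensions
  placing 1:b first → 12 extensions
total linear extensions = 15

15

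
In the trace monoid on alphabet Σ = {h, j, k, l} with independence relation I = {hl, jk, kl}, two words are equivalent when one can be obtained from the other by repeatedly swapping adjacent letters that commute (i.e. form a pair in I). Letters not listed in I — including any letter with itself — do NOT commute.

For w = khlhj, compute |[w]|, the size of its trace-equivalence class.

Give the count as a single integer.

4

0(k) covers ∅
1(h) covers 0:k
2(l) covers ∅
3(h) covers 1:h
4(j) covers 2:l, 3:h
floor of heap: 0:k, 2:l
completions by unplaced set U, small U first (add the entries for U minus each lowest piece of U):
  |U|=1: {4}:1
  |U|=2: {2,4}:1  {3,4}:1
  |U|=3: {1,3,4}:1  {2,3,4}:2
  start at 0(k): 3
  start at 2(l): 1
sum over floor = 4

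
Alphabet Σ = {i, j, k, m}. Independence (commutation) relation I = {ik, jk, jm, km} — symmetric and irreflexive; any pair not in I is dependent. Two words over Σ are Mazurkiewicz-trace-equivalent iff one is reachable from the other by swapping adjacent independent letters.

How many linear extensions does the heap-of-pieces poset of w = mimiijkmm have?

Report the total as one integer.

drop 0:m onto floor
drop 1:i onto {0:m}
drop 2:m onto {1:i}
drop 3:i onto {2:m}
drop 4:i onto {3:i}
drop 5:j onto {4:i}
drop 6:k onto floor
drop 7:m onto {4:i}
drop 8:m onto {7:m}
ground layer = {0:m, 6:k}
drop-orders for the pieces not yet dropped (sum over which currently-grounded one goes next):
  1 to go: {5} 1  {6} 1  {8} 1
  2 to go: {5,6} 2  {5,8} 2  {6,8} 2  {7,8} 1
  3 to go: {5,6,8} 6  {5,7,8} 3  {6,7,8} 3
  4 to go: {4,5,7,8} 3  {5,6,7,8} 12
  5 to go: {3,4,5,7,8} 3  {4,5,6,7,8} 15
  6 to go: {2,3,4,5,7,8} 3  {3,4,5,6,7,8} 18
  7 to go: {1,2,3,4,5,7,8} 3  {2,3,4,5,6,7,8} 21
  if 0:m drops first: 24 orders
  if 6:k drops first: 3 orders
heap linearizations: 27

27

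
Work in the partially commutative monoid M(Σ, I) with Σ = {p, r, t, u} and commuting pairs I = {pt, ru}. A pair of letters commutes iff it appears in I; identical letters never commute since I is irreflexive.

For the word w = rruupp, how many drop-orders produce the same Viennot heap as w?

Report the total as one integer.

#0=r has no predecessor
#1=r depends on [0:r]
#2=u has no predecessor
#3=u depends on [2:u]
#4=p depends on [1:r, 3:u]
#5=p depends on [4:p]
sources: [0:r, 2:u]
N(rest) = Σ N(rest − s) over sources s of rest; N(one piece) = 1:
  size 1 → [5]=1
  size 2 → [4,5]=1
  size 3 → [1,4,5]=1  [3,4,5]=1
  size 4 → [0,1,4,5]=1  [1,3,4,5]=2  [2,3,4,5]=1
  first=0(r) contributes 3
  first=2(u) contributes 3
|[w]| = 6

6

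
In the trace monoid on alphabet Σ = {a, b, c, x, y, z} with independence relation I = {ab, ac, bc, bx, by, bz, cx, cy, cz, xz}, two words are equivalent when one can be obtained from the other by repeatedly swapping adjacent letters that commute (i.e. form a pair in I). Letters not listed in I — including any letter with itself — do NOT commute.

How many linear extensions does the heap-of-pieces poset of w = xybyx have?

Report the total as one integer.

5

piece 0:x — minimal
piece 1:y rests on {0:x}
piece 2:b — minimal
piece 3:y rests on {1:y}
piece 4:x rests on {3:y}
minimal pieces: {0:x, 2:b}
ways to finish when only these pieces remain (= sum over removing one remaining piece with nothing left below it):
  1 left: {2}→1  {4}→1
  2 left: {2,4}→2  {3,4}→1
  3 left: {1,3,4}→1  {2,3,4}→3
  placing 0:x first → 4 extensions
  placing 2:b first → 1 extensions
total linear extensions = 5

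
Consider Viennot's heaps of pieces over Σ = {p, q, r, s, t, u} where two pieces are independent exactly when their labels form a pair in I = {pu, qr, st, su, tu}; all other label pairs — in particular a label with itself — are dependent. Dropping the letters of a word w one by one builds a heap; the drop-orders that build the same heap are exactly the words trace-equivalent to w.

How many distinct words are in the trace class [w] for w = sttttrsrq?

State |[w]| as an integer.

10

0(s) covers ∅
1(t) covers ∅
2(t) covers 1:t
3(t) covers 2:t
4(t) covers 3:t
5(r) covers 0:s, 4:t
6(s) covers 5:r
7(r) covers 6:s
8(q) covers 6:s
floor of heap: 0:s, 1:t
completions by unplaced set U, small U first (add the entries for U minus each lowest piece of U):
  |U|=1: {7}:1  {8}:1
  |U|=2: {7,8}:2
  |U|=3: {6,7,8}:2
  |U|=4: {5,6,7,8}:2
  |U|=5: {0,5,6,7,8}:2  {4,5,6,7,8}:2
  |U|=6: {0,4,5,6,7,8}:4  {3,4,5,6,7,8}:2
  |U|=7: {0,3,4,5,6,7,8}:6  {2,3,4,5,6,7,8}:2
  start at 0(s): 2
  start at 1(t): 8
sum over floor = 10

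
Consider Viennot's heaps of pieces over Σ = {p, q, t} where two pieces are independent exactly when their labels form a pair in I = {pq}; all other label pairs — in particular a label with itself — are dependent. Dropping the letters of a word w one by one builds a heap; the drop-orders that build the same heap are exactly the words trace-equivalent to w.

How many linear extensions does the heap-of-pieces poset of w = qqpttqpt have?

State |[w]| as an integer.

piece 0:q — minimal
piece 1:q rests on {0:q}
piece 2:p — minimal
piece 3:t rests on {1:q, 2:p}
piece 4:t rests on {3:t}
piece 5:q rests on {4:t}
piece 6:p rests on {4:t}
piece 7:t rests on {5:q, 6:p}
minimal pieces: {0:q, 2:p}
ways to finish when only these pieces remain (= sum over removing one remaining piece with nothing left below it):
  1 left: {7}→1
  2 left: {5,7}→1  {6,7}→1
  3 left: {5,6,7}→2
  4 left: {4,5,6,7}→2
  5 left: {3,4,5,6,7}→2
  6 left: {1,3,4,5,6,7}→2  {2,3,4,5,6,7}→2
  placing 0:q first → 4 extensions
  placing 2:p first → 2 extensions
total linear extensions = 6

6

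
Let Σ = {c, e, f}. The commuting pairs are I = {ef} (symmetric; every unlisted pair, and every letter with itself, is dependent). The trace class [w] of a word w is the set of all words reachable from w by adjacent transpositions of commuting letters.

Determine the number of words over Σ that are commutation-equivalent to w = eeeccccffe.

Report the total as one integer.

0(e) covers ∅
1(e) covers 0:e
2(e) covers 1:e
3(c) covers 2:e
4(c) covers 3:c
5(c) covers 4:c
6(c) covers 5:c
7(f) covers 6:c
8(f) covers 7:f
9(e) covers 6:c
floor of heap: 0:e
completions by unplaced set U, small U first (add the entries for U minus each lowest piece of U):
  |U|=1: {8}:1  {9}:1
  |U|=2: {7,8}:1  {8,9}:2
  |U|=3: {7,8,9}:3
  |U|=4: {6,7,8,9}:3
  |U|=5: {5,6,7,8,9}:3
  |U|=6: {4,5,6,7,8,9}:3
  |U|=7: {3,4,5,6,7,8,9}:3
  |U|=8: {2,3,4,5,6,7,8,9}:3
  start at 0(e): 3

3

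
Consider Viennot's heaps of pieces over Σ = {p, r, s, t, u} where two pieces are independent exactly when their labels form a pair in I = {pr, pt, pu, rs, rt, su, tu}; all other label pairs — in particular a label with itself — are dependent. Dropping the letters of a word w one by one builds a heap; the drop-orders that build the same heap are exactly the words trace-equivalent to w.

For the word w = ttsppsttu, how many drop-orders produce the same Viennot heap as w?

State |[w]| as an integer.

piece 0:t — minimal
piece 1:t rests on {0:t}
piece 2:s rests on {1:t}
piece 3:p rests on {2:s}
piece 4:p rests on {3:p}
piece 5:s rests on {4:p}
piece 6:t rests on {5:s}
piece 7:t rests on {6:t}
piece 8:u — minimal
minimal pieces: {0:t, 8:u}
ways to finish when only these pieces remain (= sum over removing one remaining piece with nothing left below it):
  1 left: {7}→1  {8}→1
  2 left: {6,7}→1  {7,8}→2
  3 left: {5,6,7}→1  {6,7,8}→3
  4 left: {4,5,6,7}→1  {5,6,7,8}→4
  5 left: {3,4,5,6,7}→1  {4,5,6,7,8}→5
  6 left: {2,3,4,5,6,7}→1  {3,4,5,6,7,8}→6
  7 left: {1,2,3,4,5,6,7}→1  {2,3,4,5,6,7,8}→7
  placing 0:t first → 8 extensions
  placing 8:u first → 1 extensions
total linear extensions = 9

9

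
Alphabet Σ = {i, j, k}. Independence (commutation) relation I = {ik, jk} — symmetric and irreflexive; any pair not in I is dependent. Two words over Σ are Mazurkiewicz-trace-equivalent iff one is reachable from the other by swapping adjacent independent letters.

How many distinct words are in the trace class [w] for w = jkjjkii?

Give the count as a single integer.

21

#0=j has no predecessor
#1=k has no predecessor
#2=j depends on [0:j]
#3=j depends on [2:j]
#4=k depends on [1:k]
#5=i depends on [3:j]
#6=i depends on [5:i]
sources: [0:j, 1:k]
N(rest) = Σ N(rest − s) over sources s of rest; N(one piece) = 1:
  size 1 → [4]=1  [6]=1
  size 2 → [1,4]=1  [4,6]=2  [5,6]=1
  size 3 → [1,4,6]=3  [3,5,6]=1  [4,5,6]=3
  size 4 → [1,4,5,6]=6  [2,3,5,6]=1  [3,4,5,6]=4
  size 5 → [0,2,3,5,6]=1  [1,3,4,5,6]=10  [2,3,4,5,6]=5
  first=0(j) contributes 15
  first=1(k) contributes 6
|[w]| = 21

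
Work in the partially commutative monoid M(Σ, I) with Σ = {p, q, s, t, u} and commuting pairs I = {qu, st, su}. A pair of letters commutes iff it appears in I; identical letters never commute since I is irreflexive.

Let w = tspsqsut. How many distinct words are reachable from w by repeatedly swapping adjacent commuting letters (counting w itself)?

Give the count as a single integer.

piece 0:t — minimal
piece 1:s — minimal
piece 2:p rests on {0:t, 1:s}
piece 3:s rests on {2:p}
piece 4:q rests on {3:s}
piece 5:s rests on {4:q}
piece 6:u rests on {2:p}
piece 7:t rests on {4:q, 6:u}
minimal pieces: {0:t, 1:s}
ways to finish when only these pieces remain (= sum over removing one remaining piece with nothing left below it):
  1 left: {5}→1  {7}→1
  2 left: {5,7}→2  {6,7}→1
  3 left: {4,5,7}→2  {5,6,7}→3
  4 left: {3,4,5,7}→2  {4,5,6,7}→5
  5 left: {3,4,5,6,7}→7
  6 left: {2,3,4,5,6,7}→7
  placing 0:t first → 7 extensions
  placing 1:s first → 7 extensions
total linear extensions = 14

14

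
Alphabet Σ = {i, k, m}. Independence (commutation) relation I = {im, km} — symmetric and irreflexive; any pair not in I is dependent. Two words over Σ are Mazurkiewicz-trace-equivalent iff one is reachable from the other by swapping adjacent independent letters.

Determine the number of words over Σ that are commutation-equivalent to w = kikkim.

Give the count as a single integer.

6

piece 0:k — minimal
piece 1:i rests on {0:k}
piece 2:k rests on {1:i}
piece 3:k rests on {2:k}
piece 4:i rests on {3:k}
piece 5:m — minimal
minimal pieces: {0:k, 5:m}
ways to finish when only these pieces remain (= sum over removing one remaining piece with nothing left below it):
  1 left: {4}→1  {5}→1
  2 left: {3,4}→1  {4,5}→2
  3 left: {2,3,4}→1  {3,4,5}→3
  4 left: {1,2,3,4}→1  {2,3,4,5}→4
  placing 0:k first → 5 extensions
  placing 5:m first → 1 extensions
total linear extensions = 6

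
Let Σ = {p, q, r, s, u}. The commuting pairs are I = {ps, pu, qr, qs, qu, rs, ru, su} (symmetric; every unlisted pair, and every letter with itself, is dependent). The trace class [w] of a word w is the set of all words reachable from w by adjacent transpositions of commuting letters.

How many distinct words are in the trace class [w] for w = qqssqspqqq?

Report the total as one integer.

120

drop 0:q onto floor
drop 1:q onto {0:q}
drop 2:s onto floor
drop 3:s onto {2:s}
drop 4:q onto {1:q}
drop 5:s onto {3:s}
drop 6:p onto {4:q}
drop 7:q onto {6:p}
drop 8:q onto {7:q}
drop 9:q onto {8:q}
ground layer = {0:q, 2:s}
drop-orders for the pieces not yet dropped (sum over which currently-grounded one goes next):
  1 to go: {5} 1  {9} 1
  2 to go: {3,5} 1  {5,9} 2  {8,9} 1
  3 to go: {2,3,5} 1  {3,5,9} 3  {5,8,9} 3  {7,8,9} 1
  4 to go: {2,3,5,9} 4  {3,5,8,9} 6  {5,7,8,9} 4  {6,7,8,9} 1
  5 to go: {2,3,5,8,9} 10  {3,5,7,8,9} 10  {4,6,7,8,9} 1  {5,6,7,8,9} 5
  6 to go: {1,4,6,7,8,9} 1  {2,3,5,7,8,9} 20  {3,5,6,7,8,9} 15  {4,5,6,7,8,9} 6
  7 to go: {0,1,4,6,7,8,9} 1  {1,4,5,6,7,8,9} 7  {2,3,5,6,7,8,9} 35  {3,4,5,6,7,8,9} 21
  8 to go: {0,1,4,5,6,7,8,9} 8  {1,3,4,5,6,7,8,9} 28  {2,3,4,5,6,7,8,9} 56
  if 0:q drops first: 84 orders
  if 2:s drops first: 36 orders
heap linearizations: 120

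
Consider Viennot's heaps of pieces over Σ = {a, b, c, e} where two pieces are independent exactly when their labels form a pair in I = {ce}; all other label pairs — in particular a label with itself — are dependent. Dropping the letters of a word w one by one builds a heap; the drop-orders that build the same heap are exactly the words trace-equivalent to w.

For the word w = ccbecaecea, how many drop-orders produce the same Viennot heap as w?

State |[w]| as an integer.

6

drop 0:c onto floor
drop 1:c onto {0:c}
drop 2:b onto {1:c}
drop 3:e onto {2:b}
drop 4:c onto {2:b}
drop 5:a onto {3:e, 4:c}
drop 6:e onto {5:a}
drop 7:c onto {5:a}
drop 8:e onto {6:e}
drop 9:a onto {7:c, 8:e}
ground layer = {0:c}
drop-orders for the pieces not yet dropped (sum over which currently-grounded one goes next):
  1 to go: {9} 1
  2 to go: {7,9} 1  {8,9} 1
  3 to go: {6,8,9} 1  {7,8,9} 2
  4 to go: {6,7,8,9} 3
  5 to go: {5,6,7,8,9} 3
  6 to go: {3,5,6,7,8,9} 3  {4,5,6,7,8,9} 3
  7 to go: {3,4,5,6,7,8,9} 6
  8 to go: {2,3,4,5,6,7,8,9} 6
  if 0:c drops first: 6 orders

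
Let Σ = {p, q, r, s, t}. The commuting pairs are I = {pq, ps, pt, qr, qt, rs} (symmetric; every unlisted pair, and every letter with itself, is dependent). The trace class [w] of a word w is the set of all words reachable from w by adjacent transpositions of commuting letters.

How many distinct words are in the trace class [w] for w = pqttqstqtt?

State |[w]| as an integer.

piece 0:p — minimal
piece 1:q — minimal
piece 2:t — minimal
piece 3:t rests on {2:t}
piece 4:q rests on {1:q}
piece 5:s rests on {3:t, 4:q}
piece 6:t rests on {5:s}
piece 7:q rests on {5:s}
piece 8:t rests on {6:t}
piece 9:t rests on {8:t}
minimal pieces: {0:p, 1:q, 2:t}
ways to finish when only these pieces remain (= sum over removing one remaining piece with nothing left below it):
  1 left: {0}→1  {7}→1  {9}→1
  2 left: {0,7}→2  {0,9}→2  {7,9}→2  {8,9}→1
  3 left: {0,7,9}→6  {0,8,9}→3  {6,8,9}→1  {7,8,9}→3
  4 left: {0,6,8,9}→4  {0,7,8,9}→12  {6,7,8,9}→4
  5 left: {0,6,7,8,9}→20  {5,6,7,8,9}→4
  6 left: {0,5,6,7,8,9}→24  {3,5,6,7,8,9}→4  {4,5,6,7,8,9}→4
  7 left: {0,3,5,6,7,8,9}→28  {0,4,5,6,7,8,9}→28  {1,4,5,6,7,8,9}→4  {2,3,5,6,7,8,9}→4  {3,4,5,6,7,8,9}→8
  8 left: {0,1,4,5,6,7,8,9}→32  {0,2,3,5,6,7,8,9}→32  {0,3,4,5,6,7,8,9}→64  {1,3,4,5,6,7,8,9}→12  {2,3,4,5,6,7,8,9}→12
  placing 0:p first → 24 extensions
  placing 1:q first → 108 extensions
  placing 2:t first → 108 extensions
total linear extensions = 240

240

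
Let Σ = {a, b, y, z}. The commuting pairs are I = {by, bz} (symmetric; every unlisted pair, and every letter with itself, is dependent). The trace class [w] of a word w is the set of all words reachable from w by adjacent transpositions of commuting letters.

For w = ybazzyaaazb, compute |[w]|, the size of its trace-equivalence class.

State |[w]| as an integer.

piece 0:y — minimal
piece 1:b — minimal
piece 2:a rests on {0:y, 1:b}
piece 3:z rests on {2:a}
piece 4:z rests on {3:z}
piece 5:y rests on {4:z}
piece 6:a rests on {5:y}
piece 7:a rests on {6:a}
piece 8:a rests on {7:a}
piece 9:z rests on {8:a}
piece 10:b rests on {8:a}
minimal pieces: {0:y, 1:b}
ways to finish when only these pieces remain (= sum over removing one remaining piece with nothing left below it):
  1 left: {9}→1  {10}→1
  2 left: {9,10}→2
  3 left: {8,9,10}→2
  4 left: {7,8,9,10}→2
  5 left: {6,7,8,9,10}→2
  6 left: {5,6,7,8,9,10}→2
  7 left: {4,5,6,7,8,9,10}→2
  8 left: {3,4,5,6,7,8,9,10}→2
  9 left: {2,3,4,5,6,7,8,9,10}→2
  placing 0:y first → 2 extensions
  placing 1:b first → 2 extensions
total linear extensions = 4

4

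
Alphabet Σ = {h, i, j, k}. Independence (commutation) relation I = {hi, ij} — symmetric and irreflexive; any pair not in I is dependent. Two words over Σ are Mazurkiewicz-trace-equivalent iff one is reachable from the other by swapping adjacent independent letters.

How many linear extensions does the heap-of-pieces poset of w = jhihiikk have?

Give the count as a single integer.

20

piece 0:j — minimal
piece 1:h rests on {0:j}
piece 2:i — minimal
piece 3:h rests on {1:h}
piece 4:i rests on {2:i}
piece 5:i rests on {4:i}
piece 6:k rests on {3:h, 5:i}
piece 7:k rests on {6:k}
minimal pieces: {0:j, 2:i}
ways to finish when only these pieces remain (= sum over removing one remaining piece with nothing left below it):
  1 left: {7}→1
  2 left: {6,7}→1
  3 left: {3,6,7}→1  {5,6,7}→1
  4 left: {1,3,6,7}→1  {3,5,6,7}→2  {4,5,6,7}→1
  5 left: {0,1,3,6,7}→1  {1,3,5,6,7}→3  {2,4,5,6,7}→1  {3,4,5,6,7}→3
  6 left: {0,1,3,5,6,7}→4  {1,3,4,5,6,7}→6  {2,3,4,5,6,7}→4
  placing 0:j first → 10 extensions
  placing 2:i first → 10 extensions
total linear extensions = 20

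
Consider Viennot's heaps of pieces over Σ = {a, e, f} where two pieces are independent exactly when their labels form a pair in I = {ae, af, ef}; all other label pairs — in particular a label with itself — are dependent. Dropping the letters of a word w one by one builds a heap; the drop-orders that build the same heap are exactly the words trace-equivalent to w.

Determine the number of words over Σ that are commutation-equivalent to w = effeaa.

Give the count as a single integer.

90

0(e) covers ∅
1(f) covers ∅
2(f) covers 1:f
3(e) covers 0:e
4(a) covers ∅
5(a) covers 4:a
floor of heap: 0:e, 1:f, 4:a
completions by unplaced set U, small U first (add the entries for U minus each lowest piece of U):
  |U|=1: {2}:1  {3}:1  {5}:1
  |U|=2: {0,3}:1  {1,2}:1  {2,3}:2  {2,5}:2  {3,5}:2  {4,5}:1
  |U|=3: {0,2,3}:3  {0,3,5}:3  {1,2,3}:3  {1,2,5}:3  {2,3,5}:6  {2,4,5}:3  {3,4,5}:3
  |U|=4: {0,1,2,3}:6  {0,2,3,5}:12  {0,3,4,5}:6  {1,2,3,5}:12  {1,2,4,5}:6  {2,3,4,5}:12
  start at 0(e): 30
  start at 1(f): 30
  start at 4(a): 30
sum over floor = 90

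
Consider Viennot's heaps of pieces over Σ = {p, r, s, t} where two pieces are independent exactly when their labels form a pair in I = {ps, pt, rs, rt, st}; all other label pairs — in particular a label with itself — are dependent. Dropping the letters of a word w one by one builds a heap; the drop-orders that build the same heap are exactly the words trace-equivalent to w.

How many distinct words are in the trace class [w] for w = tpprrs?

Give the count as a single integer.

30

#0=t has no predecessor
#1=p has no predecessor
#2=p depends on [1:p]
#3=r depends on [2:p]
#4=r depends on [3:r]
#5=s has no predecessor
sources: [0:t, 1:p, 5:s]
N(rest) = Σ N(rest − s) over sources s of rest; N(one piece) = 1:
  size 1 → [0]=1  [4]=1  [5]=1
  size 2 → [0,4]=2  [0,5]=2  [3,4]=1  [4,5]=2
  size 3 → [0,3,4]=3  [0,4,5]=6  [2,3,4]=1  [3,4,5]=3
  size 4 → [0,2,3,4]=4  [0,3,4,5]=12  [1,2,3,4]=1  [2,3,4,5]=4
  first=0(t) contributes 5
  first=1(p) contributes 20
  first=5(s) contributes 5
|[w]| = 30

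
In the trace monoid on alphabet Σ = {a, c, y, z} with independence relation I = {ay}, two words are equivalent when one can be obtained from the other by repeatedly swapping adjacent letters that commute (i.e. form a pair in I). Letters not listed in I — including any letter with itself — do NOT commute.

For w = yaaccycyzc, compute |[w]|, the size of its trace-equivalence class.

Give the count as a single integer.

#0=y has no predecessor
#1=a has no predecessor
#2=a depends on [1:a]
#3=c depends on [0:y, 2:a]
#4=c depends on [3:c]
#5=y depends on [4:c]
#6=c depends on [5:y]
#7=y depends on [6:c]
#8=z depends on [7:y]
#9=c depends on [8:z]
sources: [0:y, 1:a]
N(rest) = Σ N(rest − s) over sources s of rest; N(one piece) = 1:
  size 1 → [9]=1
  size 2 → [8,9]=1
  size 3 → [7,8,9]=1
  size 4 → [6,7,8,9]=1
  size 5 → [5,6,7,8,9]=1
  size 6 → [4,5,6,7,8,9]=1
  size 7 → [3,4,5,6,7,8,9]=1
  size 8 → [0,3,4,5,6,7,8,9]=1  [2,3,4,5,6,7,8,9]=1
  first=0(y) contributes 1
  first=1(a) contributes 2
|[w]| = 3

3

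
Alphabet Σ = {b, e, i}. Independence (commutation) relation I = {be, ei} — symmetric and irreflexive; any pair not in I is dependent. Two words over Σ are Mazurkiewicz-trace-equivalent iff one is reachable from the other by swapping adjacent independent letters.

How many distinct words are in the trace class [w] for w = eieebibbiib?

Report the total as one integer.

165

0(e) covers ∅
1(i) covers ∅
2(e) covers 0:e
3(e) covers 2:e
4(b) covers 1:i
5(i) covers 4:b
6(b) covers 5:i
7(b) covers 6:b
8(i) covers 7:b
9(i) covers 8:i
10(b) covers 9:i
floor of heap: 0:e, 1:i
completions by unplaced set U, small U first (add the entries for U minus each lowest piece of U):
  |U|=1: {3}:1  {10}:1
  |U|=2: {2,3}:1  {3,10}:2  {9,10}:1
  |U|=3: {0,2,3}:1  {2,3,10}:3  {3,9,10}:3  {8,9,10}:1
  |U|=4: {0,2,3,10}:4  {2,3,9,10}:6  {3,8,9,10}:4  {7,8,9,10}:1
  |U|=5: {0,2,3,9,10}:10  {2,3,8,9,10}:10  {3,7,8,9,10}:5  {6,7,8,9,10}:1
  |U|=6: {0,2,3,8,9,10}:20  {2,3,7,8,9,10}:15  {3,6,7,8,9,10}:6  {5,6,7,8,9,10}:1
  |U|=7: {0,2,3,7,8,9,10}:35  {2,3,6,7,8,9,10}:21  {3,5,6,7,8,9,10}:7  {4,5,6,7,8,9,10}:1
  |U|=8: {0,2,3,6,7,8,9,10}:56  {1,4,5,6,7,8,9,10}:1  {2,3,5,6,7,8,9,10}:28  {3,4,5,6,7,8,9,10}:8
  |U|=9: {0,2,3,5,6,7,8,9,10}:84  {1,3,4,5,6,7,8,9,10}:9  {2,3,4,5,6,7,8,9,10}:36
  start at 0(e): 45
  start at 1(i): 120
sum over floor = 165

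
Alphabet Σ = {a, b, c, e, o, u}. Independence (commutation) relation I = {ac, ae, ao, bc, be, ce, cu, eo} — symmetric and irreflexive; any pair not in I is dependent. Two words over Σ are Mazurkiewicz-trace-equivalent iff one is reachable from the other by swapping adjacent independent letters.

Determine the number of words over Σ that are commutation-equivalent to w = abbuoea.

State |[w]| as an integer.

6

piece 0:a — minimal
piece 1:b rests on {0:a}
piece 2:b rests on {1:b}
piece 3:u rests on {2:b}
piece 4:o rests on {3:u}
piece 5:e rests on {3:u}
piece 6:a rests on {3:u}
minimal pieces: {0:a}
ways to finish when only these pieces remain (= sum over removing one remaining piece with nothing left below it):
  1 left: {4}→1  {5}→1  {6}→1
  2 left: {4,5}→2  {4,6}→2  {5,6}→2
  3 left: {4,5,6}→6
  4 left: {3,4,5,6}→6
  5 left: {2,3,4,5,6}→6
  placing 0:a first → 6 extensions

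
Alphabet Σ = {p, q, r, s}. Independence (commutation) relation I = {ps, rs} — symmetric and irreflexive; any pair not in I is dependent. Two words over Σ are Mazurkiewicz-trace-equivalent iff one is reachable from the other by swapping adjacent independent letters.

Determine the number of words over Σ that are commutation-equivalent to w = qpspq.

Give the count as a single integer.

#0=q has no predecessor
#1=p depends on [0:q]
#2=s depends on [0:q]
#3=p depends on [1:p]
#4=q depends on [2:s, 3:p]
sources: [0:q]
N(rest) = Σ N(rest − s) over sources s of rest; N(one piece) = 1:
  size 1 → [4]=1
  size 2 → [2,4]=1  [3,4]=1
  size 3 → [1,3,4]=1  [2,3,4]=2
  first=0(q) contributes 3

3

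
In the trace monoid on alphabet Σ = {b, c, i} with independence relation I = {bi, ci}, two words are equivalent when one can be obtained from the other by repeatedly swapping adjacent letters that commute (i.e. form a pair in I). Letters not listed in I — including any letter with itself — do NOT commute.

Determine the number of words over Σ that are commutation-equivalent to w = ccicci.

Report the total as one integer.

15

0(c) covers ∅
1(c) covers 0:c
2(i) covers ∅
3(c) covers 1:c
4(c) covers 3:c
5(i) covers 2:i
floor of heap: 0:c, 2:i
completions by unplaced set U, small U first (add the entries for U minus each lowest piece of U):
  |U|=1: {4}:1  {5}:1
  |U|=2: {2,5}:1  {3,4}:1  {4,5}:2
  |U|=3: {1,3,4}:1  {2,4,5}:3  {3,4,5}:3
  |U|=4: {0,1,3,4}:1  {1,3,4,5}:4  {2,3,4,5}:6
  start at 0(c): 10
  start at 2(i): 5
sum over floor = 15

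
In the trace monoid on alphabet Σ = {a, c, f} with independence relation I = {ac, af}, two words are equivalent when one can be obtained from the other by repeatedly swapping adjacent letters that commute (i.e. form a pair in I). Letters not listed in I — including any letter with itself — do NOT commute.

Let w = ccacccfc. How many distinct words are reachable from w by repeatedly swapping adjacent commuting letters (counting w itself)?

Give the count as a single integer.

8

0(c) covers ∅
1(c) covers 0:c
2(a) covers ∅
3(c) covers 1:c
4(c) covers 3:c
5(c) covers 4:c
6(f) covers 5:c
7(c) covers 6:f
floor of heap: 0:c, 2:a
completions by unplaced set U, small U first (add the entries for U minus each lowest piece of U):
  |U|=1: {2}:1  {7}:1
  |U|=2: {2,7}:2  {6,7}:1
  |U|=3: {2,6,7}:3  {5,6,7}:1
  |U|=4: {2,5,6,7}:4  {4,5,6,7}:1
  |U|=5: {2,4,5,6,7}:5  {3,4,5,6,7}:1
  |U|=6: {1,3,4,5,6,7}:1  {2,3,4,5,6,7}:6
  start at 0(c): 7
  start at 2(a): 1
sum over floor = 8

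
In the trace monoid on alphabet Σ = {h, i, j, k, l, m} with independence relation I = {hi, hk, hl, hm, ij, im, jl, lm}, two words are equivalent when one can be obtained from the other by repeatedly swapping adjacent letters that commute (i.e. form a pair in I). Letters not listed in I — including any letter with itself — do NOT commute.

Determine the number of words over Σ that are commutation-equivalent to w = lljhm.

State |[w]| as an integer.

piece 0:l — minimal
piece 1:l rests on {0:l}
piece 2:j — minimal
piece 3:h rests on {2:j}
piece 4:m rests on {2:j}
minimal pieces: {0:l, 2:j}
ways to finish when only these pieces remain (= sum over removing one remaining piece with nothing left below it):
  1 left: {1}→1  {3}→1  {4}→1
  2 left: {0,1}→1  {1,3}→2  {1,4}→2  {3,4}→2
  3 left: {0,1,3}→3  {0,1,4}→3  {1,3,4}→6  {2,3,4}→2
  placing 0:l first → 8 extensions
  placing 2:j first → 12 extensions
total linear extensions = 20

20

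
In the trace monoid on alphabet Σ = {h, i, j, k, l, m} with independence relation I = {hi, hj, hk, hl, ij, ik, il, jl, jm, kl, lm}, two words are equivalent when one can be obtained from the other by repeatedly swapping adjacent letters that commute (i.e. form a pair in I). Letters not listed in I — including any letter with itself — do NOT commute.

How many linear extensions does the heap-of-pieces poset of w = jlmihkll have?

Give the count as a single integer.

drop 0:j onto floor
drop 1:l onto floor
drop 2:m onto floor
drop 3:i onto {2:m}
drop 4:h onto {2:m}
drop 5:k onto {0:j, 2:m}
drop 6:l onto {1:l}
drop 7:l onto {6:l}
ground layer = {0:j, 1:l, 2:m}
drop-orders for the pieces not yet dropped (sum over which currently-grounded one goes next):
  1 to go: {3} 1  {4} 1  {5} 1  {7} 1
  2 to go: {0,5} 1  {3,4} 2  {3,5} 2  {3,7} 2  {4,5} 2  {4,7} 2  {5,7} 2  {6,7} 1
  3 to go: {0,3,5} 3  {0,4,5} 3  {0,5,7} 3  {1,6,7} 1  {3,4,5} 6  {3,4,7} 6  {3,5,7} 6  {3,6,7} 3  {4,5,7} 6  {4,6,7} 3  {5,6,7} 3
  4 to go: {0,3,4,5} 12  {0,3,5,7} 12  {0,4,5,7} 12  {0,5,6,7} 6  {1,3,6,7} 4  {1,4,6,7} 4  {1,5,6,7} 4  {2,3,4,5} 6  {3,4,5,7} 24  {3,4,6,7} 12  {3,5,6,7} 12  {4,5,6,7} 12
  5 to go: {0,1,5,6,7} 10  {0,2,3,4,5} 18  {0,3,4,5,7} 60  {0,3,5,6,7} 30  {0,4,5,6,7} 30  {1,3,4,6,7} 20  {1,3,5,6,7} 20  {1,4,5,6,7} 20  {2,3,4,5,7} 30  {3,4,5,6,7} 60
  6 to go: {0,1,3,5,6,7} 60  {0,1,4,5,6,7} 60  {0,2,3,4,5,7} 108  {0,3,4,5,6,7} 180  {1,3,4,5,6,7} 120  {2,3,4,5,6,7} 90
  if 0:j drops first: 210 orders
  if 1:l drops first: 378 orders
  if 2:m drops first: 420 orders
heap linearizations: 1008

1008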